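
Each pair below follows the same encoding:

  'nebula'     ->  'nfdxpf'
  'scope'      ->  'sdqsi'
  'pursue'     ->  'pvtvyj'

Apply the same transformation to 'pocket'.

In nebula: n→n is +0, e→f is +1, b→d is +2, u→x is +3 — the shift increases by 1 each position. The shift increases by 1 at each position, starting from +0: 0, 1, 2, ….
On pocket: p+0=p, o+1=p, c+2=e, k+3=n, e+4=i, t+5=y.

ppeniy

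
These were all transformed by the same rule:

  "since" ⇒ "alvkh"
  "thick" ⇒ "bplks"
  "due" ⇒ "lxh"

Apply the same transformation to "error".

The shift depends on letter class: consonant s→a is +8, but vowel i→l is +3. Vowels shift forward by 3 and consonants shift forward by 8.
On error: e(vowel)+3=h, r(cons)+8=z, r(cons)+8=z, o(vowel)+3=r, r(cons)+8=z.

hzzrz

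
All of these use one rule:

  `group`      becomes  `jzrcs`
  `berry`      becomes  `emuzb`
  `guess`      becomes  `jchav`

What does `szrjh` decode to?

Shifts by position in group: pos 0: g→j (+3), pos 1: r→z (+8), pos 2: o→r (+3), pos 3: u→c (+8) — repeating every 2. It's a Vigenère-style cipher with numeric key [3,8]: position i shifts by key[i mod 2].
Reversing it on szrjh: s−3=p, z−8=r, r−3=o, j−8=b, h−3=e.

probe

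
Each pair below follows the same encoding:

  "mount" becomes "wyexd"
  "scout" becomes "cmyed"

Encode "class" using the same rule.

Compare letters: m→w is +10, o→y is +10, u→e is +10 — a constant shift. It's a constant shift of +10 (ROT10).
Applying it to class: c+10=m, l+10=v, a+10=k, s+10=c, s+10=c.

mvkcc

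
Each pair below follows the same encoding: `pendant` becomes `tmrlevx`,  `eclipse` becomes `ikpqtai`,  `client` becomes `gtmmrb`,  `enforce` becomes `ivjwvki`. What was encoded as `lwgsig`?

hockey

Shifts by position in pendant: pos 0: p→t (+4), pos 1: e→m (+8), pos 2: n→r (+4), pos 3: d→l (+8) — repeating every 2. The shifts repeat in a cycle of length 2: positions 0,1,… shift by +4, +8, then the pattern repeats.
Reversing it on lwgsig: l−4=h, w−8=o, g−4=c, s−8=k, i−4=e, g−8=y.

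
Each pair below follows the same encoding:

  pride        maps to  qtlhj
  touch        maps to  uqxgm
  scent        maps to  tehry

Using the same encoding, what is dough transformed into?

In pride: p→q is +1, r→t is +2, i→l is +3, d→h is +4 — the shift increases by 1 each position. Letter i (0-indexed) is shifted by i+1, so successive shifts are 1, 2, 3, ….
Applying it to dough: d+1=e, o+2=q, u+3=x, g+4=k, h+5=m.

eqxkm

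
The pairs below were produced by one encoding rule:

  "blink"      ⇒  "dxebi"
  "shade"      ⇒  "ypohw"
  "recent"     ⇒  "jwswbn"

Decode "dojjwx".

Treating letters as 0–25, the rule is x ↦ 15x + 14 (mod 26).
Undoing it on dojjwx: d(3)→7·(3−14)≡1=b; o(14)→7·(14−14)≡0=a; j(9)→7·(9−14)≡17=r; j(9)→7·(9−14)≡17=r; w(22)→7·(22−14)≡4=e; x(23)→7·(23−14)≡11=l (all mod 26).

barrel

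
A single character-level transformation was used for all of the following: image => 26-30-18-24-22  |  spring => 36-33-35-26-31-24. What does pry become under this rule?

33-35-42

i is letter #9 and maps to 26: an offset of 17. Each letter is replaced by its alphabet position (a=1..z=26) + 17.
For pry: p=16→33, r=18→35, y=25→42.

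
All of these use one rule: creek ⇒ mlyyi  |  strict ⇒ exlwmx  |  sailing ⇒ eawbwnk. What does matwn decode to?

c(2)→m(12) and r(17)→l(11) fit y≡19x+0 (mod 26); the inverse of 19 mod 26 is 11. Treating letters as 0–25, the rule is x ↦ 19x + 0 (mod 26).
Reversing it on matwn: m(12)→11·(12−0)≡2=c; a(0)→11·(0−0)≡0=a; t(19)→11·(19−0)≡1=b; w(22)→11·(22−0)≡8=i; n(13)→11·(13−0)≡13=n (all mod 26).

cabin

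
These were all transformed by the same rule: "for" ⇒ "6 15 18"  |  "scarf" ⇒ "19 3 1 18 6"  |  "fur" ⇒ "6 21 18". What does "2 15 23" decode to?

f is letter #6 and maps to 6: an offset of 0. Each letter is replaced by its alphabet position (a=1, b=2, …, z=26).
Undoing it on 2 15 23: 2=b, 15=o, 23=w.

bow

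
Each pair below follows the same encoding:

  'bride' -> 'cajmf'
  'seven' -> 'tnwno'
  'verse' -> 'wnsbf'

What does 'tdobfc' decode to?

sunset

Shifts by position in bride: pos 0: b→c (+1), pos 1: r→a (+9), pos 2: i→j (+1), pos 3: d→m (+9) — repeating every 2. The shifts repeat in a cycle of length 2: positions 0,1,… shift by +1, +9, then the pattern repeats.
Decoding tdobfc: t−1=s, d−9=u, o−1=n, b−9=s, f−1=e, c−9=t.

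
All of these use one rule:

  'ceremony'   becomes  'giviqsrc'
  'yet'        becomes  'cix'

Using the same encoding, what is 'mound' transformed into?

Compare letters: c→g is +4, e→i is +4, r→v is +4 — a constant shift. Every letter moves 4 places later in the alphabet, wrapping around z→a.
Applying it to mound: m+4=q, o+4=s, u+4=y, n+4=r, d+4=h.

qsyrh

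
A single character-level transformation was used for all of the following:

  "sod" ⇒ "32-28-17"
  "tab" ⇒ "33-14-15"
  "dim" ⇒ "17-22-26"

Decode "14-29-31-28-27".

s is letter #19 and maps to 32: an offset of 13. Letters become their 1-based position plus 13 (so a→14, b→15, …).
Decoding 14-29-31-28-27: 14→(14−13)÷1=1=a, 29→(29−13)÷1=16=p, 31→(31−13)÷1=18=r, 28→(28−13)÷1=15=o, 27→(27−13)÷1=14=n.

apron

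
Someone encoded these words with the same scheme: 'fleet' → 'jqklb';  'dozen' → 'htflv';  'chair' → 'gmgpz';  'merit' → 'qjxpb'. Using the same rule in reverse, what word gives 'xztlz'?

In fleet: f→j is +4, l→q is +5, e→k is +6, e→l is +7 — the shift increases by 1 each position. Letter i (0-indexed) is shifted by i+4, so successive shifts are 4, 5, 6, ….
Decoding xztlz: x−4=t, z−5=u, t−6=n, l−7=e, z−8=r.

tuner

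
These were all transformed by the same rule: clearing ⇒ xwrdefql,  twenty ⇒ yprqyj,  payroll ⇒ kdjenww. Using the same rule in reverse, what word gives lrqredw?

c(2)→x(23) and l(11)→w(22) fit y≡23x+3 (mod 26); the inverse of 23 mod 26 is 17. This is an affine cipher: with a=0,…,z=25, each position x becomes (23x+3) mod 26.
Reversing it on lrqredw: l(11)→17·(11−3)≡6=g; r(17)→17·(17−3)≡4=e; q(16)→17·(16−3)≡13=n; r(17)→17·(17−3)≡4=e; e(4)→17·(4−3)≡17=r; d(3)→17·(3−3)≡0=a; w(22)→17·(22−3)≡11=l (all mod 26).

general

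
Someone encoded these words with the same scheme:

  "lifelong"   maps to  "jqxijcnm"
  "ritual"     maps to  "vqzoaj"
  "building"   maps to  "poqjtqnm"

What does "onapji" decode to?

This is an affine cipher: with a=0,…,z=25, each position x becomes (15x+0) mod 26.
Reversing it on onapji: o(14)→7·(14−0)≡20=u; n(13)→7·(13−0)≡13=n; a(0)→7·(0−0)≡0=a; p(15)→7·(15−0)≡1=b; j(9)→7·(9−0)≡11=l; i(8)→7·(8−0)≡4=e (all mod 26).

unable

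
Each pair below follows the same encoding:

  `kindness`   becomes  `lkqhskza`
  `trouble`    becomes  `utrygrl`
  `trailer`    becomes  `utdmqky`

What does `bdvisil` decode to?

absence

Letter i (0-indexed) is shifted by i+1, so successive shifts are 1, 2, 3, ….
Reversing it on bdvisil: b−1=a, d−2=b, v−3=s, i−4=e, s−5=n, i−6=c, l−7=e.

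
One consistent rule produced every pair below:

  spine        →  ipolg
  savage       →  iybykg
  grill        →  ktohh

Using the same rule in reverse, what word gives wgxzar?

method

s(18)→i(8) and p(15)→p(15) fit y≡15x+24 (mod 26); the inverse of 15 mod 26 is 7. Treating letters as 0–25, the rule is x ↦ 15x + 24 (mod 26).
Reversing it on wgxzar: w(22)→7·(22−24)≡12=m; g(6)→7·(6−24)≡4=e; x(23)→7·(23−24)≡19=t; z(25)→7·(25−24)≡7=h; a(0)→7·(0−24)≡14=o; r(17)→7·(17−24)≡3=d (all mod 26).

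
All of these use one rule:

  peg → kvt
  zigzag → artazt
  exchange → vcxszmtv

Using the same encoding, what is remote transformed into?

ivnlgv

Each pair mirrors across the alphabet (p↔k, e↔v, g↔t): positions sum to 25. This is the alphabet-reversal cipher (Atbash): a becomes z, b becomes y, etc.
For remote: r↔i, e↔v, m↔n, o↔l, t↔g, e↔v.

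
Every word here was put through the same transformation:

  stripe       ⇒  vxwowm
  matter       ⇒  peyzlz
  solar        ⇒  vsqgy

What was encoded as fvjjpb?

credit

In stripe: s→v is +3, t→x is +4, r→w is +5, i→o is +6 — the shift increases by 1 each position. The shift increases by 1 at each position, starting from +3: 3, 4, 5, ….
Undoing it on fvjjpb: f−3=c, v−4=r, j−5=e, j−6=d, p−7=i, b−8=t.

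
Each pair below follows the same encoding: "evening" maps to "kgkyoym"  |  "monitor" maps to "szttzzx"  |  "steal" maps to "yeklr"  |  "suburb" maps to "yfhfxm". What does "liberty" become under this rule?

Shifts by position in evening: pos 0: e→k (+6), pos 1: v→g (+11), pos 2: e→k (+6), pos 3: n→y (+11) — repeating every 2. The shifts repeat in a cycle of length 2: positions 0,1,… shift by +6, +11, then the pattern repeats.
On liberty: l+6=r, i+11=t, b+6=h, e+11=p, r+6=x, t+11=e, y+6=e.

rthpxee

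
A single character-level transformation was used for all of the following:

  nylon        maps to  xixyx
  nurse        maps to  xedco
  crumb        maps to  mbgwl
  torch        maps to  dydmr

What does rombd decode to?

The shifts repeat in a cycle of length 3: positions 0,1,… shift by +10, +10, +12, then the pattern repeats.
Undoing it on rombd: r−10=h, o−10=e, m−12=a, b−10=r, d−10=t.

heart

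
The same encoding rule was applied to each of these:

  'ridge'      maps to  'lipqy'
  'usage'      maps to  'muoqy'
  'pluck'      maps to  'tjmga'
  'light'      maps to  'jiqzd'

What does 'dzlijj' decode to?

thrill

Treating letters as 0–25, the rule is x ↦ 9x + 14 (mod 26).
Reversing it on dzlijj: d(3)→3·(3−14)≡19=t; z(25)→3·(25−14)≡7=h; l(11)→3·(11−14)≡17=r; i(8)→3·(8−14)≡8=i; j(9)→3·(9−14)≡11=l; j(9)→3·(9−14)≡11=l (all mod 26).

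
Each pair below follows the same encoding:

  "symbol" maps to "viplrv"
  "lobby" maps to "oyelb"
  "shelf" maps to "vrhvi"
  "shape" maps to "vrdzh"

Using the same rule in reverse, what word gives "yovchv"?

Shifts by position in symbol: pos 0: s→v (+3), pos 1: y→i (+10), pos 2: m→p (+3), pos 3: b→l (+10) — repeating every 2. It's a Vigenère-style cipher with numeric key [3,10]: position i shifts by key[i mod 2].
Reversing it on yovchv: y−3=v, o−10=e, v−3=s, c−10=s, h−3=e, v−10=l.

vessel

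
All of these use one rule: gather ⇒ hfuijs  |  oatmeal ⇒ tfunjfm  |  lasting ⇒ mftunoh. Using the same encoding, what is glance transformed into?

hmfodj

The shift depends on letter class: consonant g→h is +1, but vowel a→f is +5. Vowels shift forward by 5 and consonants shift forward by 1.
For glance: g(cons)+1=h, l(cons)+1=m, a(vowel)+5=f, n(cons)+1=o, c(cons)+1=d, e(vowel)+5=j.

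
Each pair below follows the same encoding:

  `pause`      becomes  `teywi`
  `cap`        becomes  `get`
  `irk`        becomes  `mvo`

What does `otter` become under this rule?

Compare letters: p→t is +4, a→e is +4, u→y is +4 — a constant shift. Each letter is shifted forward by 4 in the alphabet (a Caesar shift of +4).
For otter: o+4=s, t+4=x, t+4=x, e+4=i, r+4=v.

sxxiv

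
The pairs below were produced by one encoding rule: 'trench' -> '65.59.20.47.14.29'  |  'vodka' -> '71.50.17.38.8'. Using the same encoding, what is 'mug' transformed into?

t(#20)→65 and r(#18)→59: differences scale by 3, so n = 3·pos + 5. Each letter becomes 3×(its alphabet position, a=1..z=26) + 5.
For mug: m=13→44, u=21→68, g=7→26.

44.68.26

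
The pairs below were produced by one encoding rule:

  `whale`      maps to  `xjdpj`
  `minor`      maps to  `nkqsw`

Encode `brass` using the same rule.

ctdwx

Letter i (0-indexed) is shifted by i+1, so successive shifts are 1, 2, 3, ….
Applying it to brass: b+1=c, r+2=t, a+3=d, s+4=w, s+5=x.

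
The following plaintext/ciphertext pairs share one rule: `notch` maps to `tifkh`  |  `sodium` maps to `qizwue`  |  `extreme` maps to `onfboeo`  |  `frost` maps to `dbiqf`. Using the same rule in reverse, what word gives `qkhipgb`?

scholar

n(13)→t(19) and o(14)→i(8) fit y≡15x+6 (mod 26); the inverse of 15 mod 26 is 7. This is an affine cipher: with a=0,…,z=25, each position x becomes (15x+6) mod 26.
Reversing it on qkhipgb: q(16)→7·(16−6)≡18=s; k(10)→7·(10−6)≡2=c; h(7)→7·(7−6)≡7=h; i(8)→7·(8−6)≡14=o; p(15)→7·(15−6)≡11=l; g(6)→7·(6−6)≡0=a; b(1)→7·(1−6)≡17=r (all mod 26).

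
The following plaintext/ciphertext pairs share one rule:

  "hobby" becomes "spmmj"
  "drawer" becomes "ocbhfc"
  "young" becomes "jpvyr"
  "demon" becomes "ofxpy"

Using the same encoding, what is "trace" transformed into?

Vowels shift forward by 1 and consonants shift forward by 11.
For trace: t(cons)+11=e, r(cons)+11=c, a(vowel)+1=b, c(cons)+11=n, e(vowel)+1=f.

ecbnf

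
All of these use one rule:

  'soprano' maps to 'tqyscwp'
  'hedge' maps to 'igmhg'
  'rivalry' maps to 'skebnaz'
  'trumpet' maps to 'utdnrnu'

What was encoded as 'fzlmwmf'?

exclude

Shifts by position in soprano: pos 0: s→t (+1), pos 1: o→q (+2), pos 2: p→y (+9), pos 3: r→s (+1), pos 4: a→c (+2), pos 5: n→w (+9) — repeating every 3. It's a Vigenère-style cipher with numeric key [1,2,9]: position i shifts by key[i mod 3].
Reversing it on fzlmwmf: f−1=e, z−2=x, l−9=c, m−1=l, w−2=u, m−9=d, f−1=e.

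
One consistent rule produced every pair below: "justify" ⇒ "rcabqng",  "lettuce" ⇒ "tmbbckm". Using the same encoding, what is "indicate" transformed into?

qvlqkibm

Compare letters: j→r is +8, u→c is +8, s→a is +8 — a constant shift. It's a constant shift of +8 (ROT8).
On indicate: i+8=q, n+8=v, d+8=l, i+8=q, c+8=k, a+8=i, t+8=b, e+8=m.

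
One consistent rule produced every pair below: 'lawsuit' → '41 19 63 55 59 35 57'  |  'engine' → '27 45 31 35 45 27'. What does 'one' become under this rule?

The formula is n = 2×(alphabet index, a=1) + 17.
Applying it to one: o=15→47, n=14→45, e=5→27.

47 45 27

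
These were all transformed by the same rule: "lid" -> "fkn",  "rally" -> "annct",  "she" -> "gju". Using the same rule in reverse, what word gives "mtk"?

The output letters match the input read backwards, each shifted +2: lid reversed is dil. The word is reversed, then every letter is shifted forward by 2.
Decoding mtk: shift back: m−2=k, t−2=r, k−2=i → kri; then reverse → irk.

irk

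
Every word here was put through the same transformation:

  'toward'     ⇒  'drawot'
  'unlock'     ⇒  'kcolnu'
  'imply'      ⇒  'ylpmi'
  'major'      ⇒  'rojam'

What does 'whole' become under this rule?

elohw

The output letters match the input read backwards: toward reversed is drawot. It's just the letters in reverse order.
On whole: reverse → elohw.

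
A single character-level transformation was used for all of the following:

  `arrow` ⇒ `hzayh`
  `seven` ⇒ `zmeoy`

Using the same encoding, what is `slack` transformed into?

In arrow: a→h is +7, r→z is +8, r→a is +9, o→y is +10 — the shift increases by 1 each position. Each letter shifts forward by (position + 7), i.e. 7, 8, 9, … — the shift grows by one for each successive letter.
For slack: s+7=z, l+8=t, a+9=j, c+10=m, k+11=v.

ztjmv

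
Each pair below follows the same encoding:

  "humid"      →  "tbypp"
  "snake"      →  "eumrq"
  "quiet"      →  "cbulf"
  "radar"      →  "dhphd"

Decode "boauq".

phone

A repeating key of period 2 is used — shifts +12, +7 over and over.
Decoding boauq: b−12=p, o−7=h, a−12=o, u−7=n, q−12=e.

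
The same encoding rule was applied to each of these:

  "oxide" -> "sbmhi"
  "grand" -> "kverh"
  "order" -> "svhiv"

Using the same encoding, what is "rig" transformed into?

Compare letters: o→s is +4, x→b is +4, i→m is +4 — a constant shift. It's a constant shift of +4 (ROT4).
On rig: r+4=v, i+4=m, g+4=k.

vmk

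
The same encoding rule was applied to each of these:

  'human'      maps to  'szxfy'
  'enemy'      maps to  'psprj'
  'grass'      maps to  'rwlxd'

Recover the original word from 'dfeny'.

satin

The shifts repeat in a cycle of length 2: positions 0,1,… shift by +11, +5, then the pattern repeats.
Decoding dfeny: d−11=s, f−5=a, e−11=t, n−5=i, y−11=n.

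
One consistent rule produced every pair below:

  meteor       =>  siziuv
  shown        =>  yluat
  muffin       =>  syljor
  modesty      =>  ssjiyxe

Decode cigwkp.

weasel

Shifts by position in meteor: pos 0: m→s (+6), pos 1: e→i (+4), pos 2: t→z (+6), pos 3: e→i (+4) — repeating every 2. It's a Vigenère-style cipher with numeric key [6,4]: position i shifts by key[i mod 2].
Reversing it on cigwkp: c−6=w, i−4=e, g−6=a, w−4=s, k−6=e, p−4=l.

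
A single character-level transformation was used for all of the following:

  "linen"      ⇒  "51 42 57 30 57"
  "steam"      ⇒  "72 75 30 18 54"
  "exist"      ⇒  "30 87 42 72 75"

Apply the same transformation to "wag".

l(#12)→51 and i(#9)→42: differences scale by 3, so n = 3·pos + 15. The formula is n = 3×(alphabet index, a=1) + 15.
On wag: w=23→84, a=1→18, g=7→36.

84 18 36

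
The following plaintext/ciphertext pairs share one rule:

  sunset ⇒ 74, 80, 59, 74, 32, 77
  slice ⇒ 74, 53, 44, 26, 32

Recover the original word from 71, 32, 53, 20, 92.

s(#19)→74 and u(#21)→80: differences scale by 3, so n = 3·pos + 17. Each letter becomes 3×(its alphabet position, a=1..z=26) + 17.
Decoding 71, 32, 53, 20, 92: 71→(71−17)÷3=18=r, 32→(32−17)÷3=5=e, 53→(53−17)÷3=12=l, 20→(20−17)÷3=1=a, 92→(92−17)÷3=25=y.

relay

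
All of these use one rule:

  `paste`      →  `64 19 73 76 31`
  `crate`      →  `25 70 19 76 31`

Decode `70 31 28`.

p(#16)→64 and a(#1)→19: differences scale by 3, so n = 3·pos + 16. With a=1..z=26, the number is 3·pos + 16.
Undoing it on 70 31 28: 70→(70−16)÷3=18=r, 31→(31−16)÷3=5=e, 28→(28−16)÷3=4=d.

red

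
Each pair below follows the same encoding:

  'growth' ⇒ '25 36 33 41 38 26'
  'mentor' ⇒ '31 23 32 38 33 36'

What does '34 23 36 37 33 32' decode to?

g is letter #7 and maps to 25: an offset of 18. Each letter is replaced by its alphabet position (a=1..z=26) + 18.
Decoding 34 23 36 37 33 32: 34→(34−18)÷1=16=p, 23→(23−18)÷1=5=e, 36→(36−18)÷1=18=r, 37→(37−18)÷1=19=s, 33→(33−18)÷1=15=o, 32→(32−18)÷1=14=n.

person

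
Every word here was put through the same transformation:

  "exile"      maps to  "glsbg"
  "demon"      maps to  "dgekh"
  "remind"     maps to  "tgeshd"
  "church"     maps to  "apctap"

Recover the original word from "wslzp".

sixth

This is an affine cipher: with a=0,…,z=25, each position x becomes (3x+20) mod 26.
Decoding wslzp: w(22)→9·(22−20)≡18=s; s(18)→9·(18−20)≡8=i; l(11)→9·(11−20)≡23=x; z(25)→9·(25−20)≡19=t; p(15)→9·(15−20)≡7=h (all mod 26).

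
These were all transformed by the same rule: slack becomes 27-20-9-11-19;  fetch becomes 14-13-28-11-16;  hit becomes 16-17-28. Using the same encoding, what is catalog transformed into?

Each letter is replaced by its alphabet position (a=1..z=26) + 8.
Applying it to catalog: c=3→11, a=1→9, t=20→28, a=1→9, l=12→20, o=15→23, g=7→15.

11-9-28-9-20-23-15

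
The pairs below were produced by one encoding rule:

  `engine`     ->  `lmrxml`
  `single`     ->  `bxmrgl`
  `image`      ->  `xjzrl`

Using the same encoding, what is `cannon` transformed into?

fzmmpm

e(4)→l(11) and n(13)→m(12) fit y≡3x+25 (mod 26); the inverse of 3 mod 26 is 9. Treating letters as 0–25, the rule is x ↦ 3x + 25 (mod 26).
Applying it to cannon: c(2)→3·2+25≡5=f; a(0)→3·0+25≡25=z; n(13)→3·13+25≡12=m; n(13)→3·13+25≡12=m; o(14)→3·14+25≡15=p; n(13)→3·13+25≡12=m (all mod 26).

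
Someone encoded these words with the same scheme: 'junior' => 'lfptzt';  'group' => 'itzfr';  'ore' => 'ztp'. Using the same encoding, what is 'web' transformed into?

ypd

Vowels shift forward by 11 and consonants shift forward by 2.
On web: w(cons)+2=y, e(vowel)+11=p, b(cons)+2=d.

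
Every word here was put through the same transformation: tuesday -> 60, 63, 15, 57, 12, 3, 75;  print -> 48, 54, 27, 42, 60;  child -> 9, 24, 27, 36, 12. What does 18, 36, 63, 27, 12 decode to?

fluid

t(#20)→60 and u(#21)→63: differences scale by 3, so n = 3·pos + 0. With a=1..z=26, the number is 3·pos.
Reversing it on 18, 36, 63, 27, 12: 18→(18−0)÷3=6=f, 36→(36−0)÷3=12=l, 63→(63−0)÷3=21=u, 27→(27−0)÷3=9=i, 12→(12−0)÷3=4=d.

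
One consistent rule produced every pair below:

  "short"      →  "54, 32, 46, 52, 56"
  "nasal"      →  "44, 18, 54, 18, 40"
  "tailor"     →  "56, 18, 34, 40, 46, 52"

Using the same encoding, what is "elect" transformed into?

With a=1..z=26, the number is 2·pos + 16.
Applying it to elect: e=5→26, l=12→40, e=5→26, c=3→22, t=20→56.

26, 40, 26, 22, 56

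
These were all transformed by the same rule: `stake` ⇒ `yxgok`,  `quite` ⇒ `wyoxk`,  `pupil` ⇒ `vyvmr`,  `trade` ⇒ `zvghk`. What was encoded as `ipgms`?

Shifts by position in stake: pos 0: s→y (+6), pos 1: t→x (+4), pos 2: a→g (+6), pos 3: k→o (+4) — repeating every 2. A repeating key of period 2 is used — shifts +6, +4 over and over.
Undoing it on ipgms: i−6=c, p−4=l, g−6=a, m−4=i, s−6=m.

claim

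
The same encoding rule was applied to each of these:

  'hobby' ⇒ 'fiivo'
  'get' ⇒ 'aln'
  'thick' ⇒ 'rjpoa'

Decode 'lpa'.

Two steps: reverse the string, then apply a Caesar shift of +7.
Reversing it on lpa: shift back: l−7=e, p−7=i, a−7=t → eit; then reverse → tie.

tie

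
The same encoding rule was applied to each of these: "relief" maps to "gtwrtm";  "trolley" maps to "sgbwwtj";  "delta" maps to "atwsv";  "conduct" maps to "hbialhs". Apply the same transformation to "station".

Treating letters as 0–25, the rule is x ↦ 19x + 21 (mod 26).
Applying it to station: s(18)→19·18+21≡25=z; t(19)→19·19+21≡18=s; a(0)→19·0+21≡21=v; t(19)→19·19+21≡18=s; i(8)→19·8+21≡17=r; o(14)→19·14+21≡1=b; n(13)→19·13+21≡8=i (all mod 26).

zsvsrbi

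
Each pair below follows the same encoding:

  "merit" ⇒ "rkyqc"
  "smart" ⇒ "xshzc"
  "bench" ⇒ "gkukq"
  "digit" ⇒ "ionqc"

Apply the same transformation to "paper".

The shift increases by 1 at each position, starting from +5: 5, 6, 7, ….
For paper: p+5=u, a+6=g, p+7=w, e+8=m, r+9=a.

ugwma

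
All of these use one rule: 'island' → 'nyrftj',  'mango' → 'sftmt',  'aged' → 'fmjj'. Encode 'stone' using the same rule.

yzttj

The shift depends on letter class: consonant s→y is +6, but vowel i→n is +5. The rule splits by letter class: vowels +5, consonants +6.
For stone: s(cons)+6=y, t(cons)+6=z, o(vowel)+5=t, n(cons)+6=t, e(vowel)+5=j.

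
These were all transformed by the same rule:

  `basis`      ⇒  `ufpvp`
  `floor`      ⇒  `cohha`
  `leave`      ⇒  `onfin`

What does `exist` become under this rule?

nmvpe

b(1)→u(20) and a(0)→f(5) fit y≡15x+5 (mod 26); the inverse of 15 mod 26 is 7. Each letter's alphabet position (a=0..z=25) is mapped through 15·x+5 mod 26 — an affine cipher.
For exist: e(4)→15·4+5≡13=n; x(23)→15·23+5≡12=m; i(8)→15·8+5≡21=v; s(18)→15·18+5≡15=p; t(19)→15·19+5≡4=e (all mod 26).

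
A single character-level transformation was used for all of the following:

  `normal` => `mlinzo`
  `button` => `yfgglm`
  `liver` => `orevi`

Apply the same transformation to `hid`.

Each pair mirrors across the alphabet (n↔m, o↔l, r↔i): positions sum to 25. This is the alphabet-reversal cipher (Atbash): a becomes z, b becomes y, etc.
For hid: h↔s, i↔r, d↔w.

srw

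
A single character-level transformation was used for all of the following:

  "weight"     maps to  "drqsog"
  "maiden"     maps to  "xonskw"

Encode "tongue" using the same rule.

The word is reversed, then every letter is shifted forward by 10.
For tongue: reverse → eugnot; then shift: e+10=o, u+10=e, g+10=q, n+10=x, o+10=y, t+10=d.

oeqxyd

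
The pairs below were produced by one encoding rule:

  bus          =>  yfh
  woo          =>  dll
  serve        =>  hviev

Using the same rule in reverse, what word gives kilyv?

Each pair mirrors across the alphabet (b↔y, u↔f, s↔h): positions sum to 25. Letters are reflected about the middle of the alphabet (position → 25−position): Atbash.
Decoding kilyv: k↔p, i↔r, l↔o, y↔b, v↔e.

probe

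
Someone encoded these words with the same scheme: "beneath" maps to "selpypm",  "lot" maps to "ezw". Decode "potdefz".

outside

The output letters match the input read backwards, each shifted +11: beneath reversed is htaeneb. Read the word backwards and shift each letter +11.
Undoing it on potdefz: shift back: p−11=e, o−11=d, t−11=i, d−11=s, e−11=t, f−11=u, z−11=o → edistuo; then reverse → outside.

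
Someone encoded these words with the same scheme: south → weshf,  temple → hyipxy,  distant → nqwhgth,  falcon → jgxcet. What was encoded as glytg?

arena

s(18)→w(22) and o(14)→e(4) fit y≡11x+6 (mod 26); the inverse of 11 mod 26 is 19. Treating letters as 0–25, the rule is x ↦ 11x + 6 (mod 26).
Decoding glytg: g(6)→19·(6−6)≡0=a; l(11)→19·(11−6)≡17=r; y(24)→19·(24−6)≡4=e; t(19)→19·(19−6)≡13=n; g(6)→19·(6−6)≡0=a (all mod 26).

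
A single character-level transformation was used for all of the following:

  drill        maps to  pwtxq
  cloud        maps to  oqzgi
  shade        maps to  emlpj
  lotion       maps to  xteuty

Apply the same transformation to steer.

eypqw

Shifts by position in drill: pos 0: d→p (+12), pos 1: r→w (+5), pos 2: i→t (+11), pos 3: l→x (+12), pos 4: l→q (+5) — repeating every 3. The shifts repeat in a cycle of length 3: positions 0,1,… shift by +12, +5, +11, then the pattern repeats.
For steer: s+12=e, t+5=y, e+11=p, e+12=q, r+5=w.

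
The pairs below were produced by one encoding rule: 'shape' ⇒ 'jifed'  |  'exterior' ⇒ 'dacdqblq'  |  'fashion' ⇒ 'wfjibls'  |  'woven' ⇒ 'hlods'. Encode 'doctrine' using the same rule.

s(18)→j(9) and h(7)→i(8) fit y≡19x+5 (mod 26); the inverse of 19 mod 26 is 11. Treating letters as 0–25, the rule is x ↦ 19x + 5 (mod 26).
For doctrine: d(3)→19·3+5≡10=k; o(14)→19·14+5≡11=l; c(2)→19·2+5≡17=r; t(19)→19·19+5≡2=c; r(17)→19·17+5≡16=q; i(8)→19·8+5≡1=b; n(13)→19·13+5≡18=s; e(4)→19·4+5≡3=d (all mod 26).

klrcqbsd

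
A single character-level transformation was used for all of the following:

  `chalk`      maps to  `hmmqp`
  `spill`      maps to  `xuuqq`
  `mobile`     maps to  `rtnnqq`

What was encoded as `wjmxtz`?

reason

Shifts by position in chalk: pos 0: c→h (+5), pos 1: h→m (+5), pos 2: a→m (+12), pos 3: l→q (+5), pos 4: k→p (+5) — repeating every 3. The shifts repeat in a cycle of length 3: positions 0,1,… shift by +5, +5, +12, then the pattern repeats.
Decoding wjmxtz: w−5=r, j−5=e, m−12=a, x−5=s, t−5=o, z−12=n.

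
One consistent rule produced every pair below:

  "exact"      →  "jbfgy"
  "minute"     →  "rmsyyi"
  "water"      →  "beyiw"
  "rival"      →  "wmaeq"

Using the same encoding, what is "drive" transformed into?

Shifts by position in exact: pos 0: e→j (+5), pos 1: x→b (+4), pos 2: a→f (+5), pos 3: c→g (+4) — repeating every 2. A repeating key of period 2 is used — shifts +5, +4 over and over.
On drive: d+5=i, r+4=v, i+5=n, v+4=z, e+5=j.

ivnzj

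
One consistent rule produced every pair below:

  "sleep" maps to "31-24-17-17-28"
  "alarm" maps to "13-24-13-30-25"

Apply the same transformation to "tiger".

s is letter #19 and maps to 31: an offset of 12. Letters become their 1-based position plus 12 (so a→13, b→14, …).
For tiger: t=20→32, i=9→21, g=7→19, e=5→17, r=18→30.

32-21-19-17-30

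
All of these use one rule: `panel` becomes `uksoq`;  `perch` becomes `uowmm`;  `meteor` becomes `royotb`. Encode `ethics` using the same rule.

Shifts by position in panel: pos 0: p→u (+5), pos 1: a→k (+10), pos 2: n→s (+5), pos 3: e→o (+10) — repeating every 2. It's a Vigenère-style cipher with numeric key [5,10]: position i shifts by key[i mod 2].
On ethics: e+5=j, t+10=d, h+5=m, i+10=s, c+5=h, s+10=c.

jdmshc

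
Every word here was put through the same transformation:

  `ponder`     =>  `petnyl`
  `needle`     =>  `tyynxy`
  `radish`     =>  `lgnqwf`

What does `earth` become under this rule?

p(15)→p(15) and o(14)→e(4) fit y≡11x+6 (mod 26); the inverse of 11 mod 26 is 19. This is an affine cipher: with a=0,…,z=25, each position x becomes (11x+6) mod 26.
On earth: e(4)→11·4+6≡24=y; a(0)→11·0+6≡6=g; r(17)→11·17+6≡11=l; t(19)→11·19+6≡7=h; h(7)→11·7+6≡5=f (all mod 26).

yglhf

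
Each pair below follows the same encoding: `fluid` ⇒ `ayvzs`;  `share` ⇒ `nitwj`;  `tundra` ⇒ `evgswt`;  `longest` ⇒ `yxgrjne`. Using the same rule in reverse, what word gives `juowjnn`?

express

Each letter's alphabet position (a=0..z=25) is mapped through 17·x+19 mod 26 — an affine cipher.
Decoding juowjnn: j(9)→23·(9−19)≡4=e; u(20)→23·(20−19)≡23=x; o(14)→23·(14−19)≡15=p; w(22)→23·(22−19)≡17=r; j(9)→23·(9−19)≡4=e; n(13)→23·(13−19)≡18=s; n(13)→23·(13−19)≡18=s (all mod 26).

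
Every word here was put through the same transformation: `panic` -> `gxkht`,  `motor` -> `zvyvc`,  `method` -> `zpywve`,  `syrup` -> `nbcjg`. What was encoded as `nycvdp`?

Each letter's alphabet position (a=0..z=25) is mapped through 11·x+23 mod 26 — an affine cipher.
Reversing it on nycvdp: n(13)→19·(13−23)≡18=s; y(24)→19·(24−23)≡19=t; c(2)→19·(2−23)≡17=r; v(21)→19·(21−23)≡14=o; d(3)→19·(3−23)≡10=k; p(15)→19·(15−23)≡4=e (all mod 26).

stroke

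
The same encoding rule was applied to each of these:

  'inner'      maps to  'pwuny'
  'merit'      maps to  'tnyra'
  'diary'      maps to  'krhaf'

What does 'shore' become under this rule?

zqval

It's a Vigenère-style cipher with numeric key [7,9]: position i shifts by key[i mod 2].
On shore: s+7=z, h+9=q, o+7=v, r+9=a, e+7=l.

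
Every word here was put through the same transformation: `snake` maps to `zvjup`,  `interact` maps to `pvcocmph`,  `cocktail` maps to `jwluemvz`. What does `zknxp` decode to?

scene

In snake: s→z is +7, n→v is +8, a→j is +9, k→u is +10 — the shift increases by 1 each position. Letter i (0-indexed) is shifted by i+7, so successive shifts are 7, 8, 9, ….
Undoing it on zknxp: z−7=s, k−8=c, n−9=e, x−10=n, p−11=e.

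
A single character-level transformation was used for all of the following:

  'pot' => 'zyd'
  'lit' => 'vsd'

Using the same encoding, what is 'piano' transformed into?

Compare letters: p→z is +10, o→y is +10, t→d is +10 — a constant shift. Each letter is shifted forward by 10 in the alphabet (a Caesar shift of +10).
Applying it to piano: p+10=z, i+10=s, a+10=k, n+10=x, o+10=y.

zskxy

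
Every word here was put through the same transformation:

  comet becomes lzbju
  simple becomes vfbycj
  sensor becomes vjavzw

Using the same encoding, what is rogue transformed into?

wzhtj

Each letter's alphabet position (a=0..z=25) is mapped through 25·x+13 mod 26 — an affine cipher.
Applying it to rogue: r(17)→25·17+13≡22=w; o(14)→25·14+13≡25=z; g(6)→25·6+13≡7=h; u(20)→25·20+13≡19=t; e(4)→25·4+13≡9=j (all mod 26).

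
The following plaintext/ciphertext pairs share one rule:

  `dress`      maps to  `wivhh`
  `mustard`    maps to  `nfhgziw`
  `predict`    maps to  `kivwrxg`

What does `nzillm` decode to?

Each letter is replaced by its mirror in the alphabet: a↔z, b↔y, c↔x, and so on (the Atbash cipher).
Reversing it on nzillm: n↔m, z↔a, i↔r, l↔o, l↔o, m↔n.

maroon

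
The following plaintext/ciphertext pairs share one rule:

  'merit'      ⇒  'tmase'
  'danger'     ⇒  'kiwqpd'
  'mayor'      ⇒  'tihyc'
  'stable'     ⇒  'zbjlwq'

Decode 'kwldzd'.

doctor

The shift increases by 1 at each position, starting from +7: 7, 8, 9, ….
Undoing it on kwldzd: k−7=d, w−8=o, l−9=c, d−10=t, z−11=o, d−12=r.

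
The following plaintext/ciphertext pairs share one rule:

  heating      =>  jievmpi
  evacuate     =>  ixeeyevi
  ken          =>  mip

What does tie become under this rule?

The shift depends on letter class: consonant h→j is +2, but vowel e→i is +4. Vowels shift forward by 4 and consonants shift forward by 2.
Applying it to tie: t(cons)+2=v, i(vowel)+4=m, e(vowel)+4=i.

vmi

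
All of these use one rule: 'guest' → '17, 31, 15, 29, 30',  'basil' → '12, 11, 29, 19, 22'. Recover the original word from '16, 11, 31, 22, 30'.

g is letter #7 and maps to 17: an offset of 10. Each letter is replaced by its alphabet position (a=1..z=26) + 10.
Reversing it on 16, 11, 31, 22, 30: 16→(16−10)÷1=6=f, 11→(11−10)÷1=1=a, 31→(31−10)÷1=21=u, 22→(22−10)÷1=12=l, 30→(30−10)÷1=20=t.

fault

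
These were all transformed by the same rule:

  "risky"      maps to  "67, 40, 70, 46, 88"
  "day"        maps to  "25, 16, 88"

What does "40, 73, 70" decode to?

Each letter becomes 3×(its alphabet position, a=1..z=26) + 13.
Reversing it on 40, 73, 70: 40→(40−13)÷3=9=i, 73→(73−13)÷3=20=t, 70→(70−13)÷3=19=s.

its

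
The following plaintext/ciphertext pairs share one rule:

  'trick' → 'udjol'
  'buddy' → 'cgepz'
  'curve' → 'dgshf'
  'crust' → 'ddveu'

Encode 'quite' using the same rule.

Shifts by position in trick: pos 0: t→u (+1), pos 1: r→d (+12), pos 2: i→j (+1), pos 3: c→o (+12) — repeating every 2. It's a Vigenère-style cipher with numeric key [1,12]: position i shifts by key[i mod 2].
On quite: q+1=r, u+12=g, i+1=j, t+12=f, e+1=f.

rgjff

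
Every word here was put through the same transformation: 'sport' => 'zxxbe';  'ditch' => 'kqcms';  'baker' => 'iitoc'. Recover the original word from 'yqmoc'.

In sport: s→z is +7, p→x is +8, o→x is +9, r→b is +10 — the shift increases by 1 each position. Each letter shifts forward by (position + 7), i.e. 7, 8, 9, … — the shift grows by one for each successive letter.
Undoing it on yqmoc: y−7=r, q−8=i, m−9=d, o−10=e, c−11=r.

rider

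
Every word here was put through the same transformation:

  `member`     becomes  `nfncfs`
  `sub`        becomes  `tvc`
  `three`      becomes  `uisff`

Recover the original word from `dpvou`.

Compare letters: m→n is +1, e→f is +1, m→n is +1 — a constant shift. This is a Caesar cipher with shift 1.
Decoding dpvou: d−1=c, p−1=o, v−1=u, o−1=n, u−1=t.

count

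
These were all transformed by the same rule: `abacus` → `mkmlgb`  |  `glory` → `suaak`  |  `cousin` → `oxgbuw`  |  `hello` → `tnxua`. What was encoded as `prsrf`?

Shifts by position in abacus: pos 0: a→m (+12), pos 1: b→k (+9), pos 2: a→m (+12), pos 3: c→l (+9) — repeating every 2. The shifts repeat in a cycle of length 2: positions 0,1,… shift by +12, +9, then the pattern repeats.
Decoding prsrf: p−12=d, r−9=i, s−12=g, r−9=i, f−12=t.

digit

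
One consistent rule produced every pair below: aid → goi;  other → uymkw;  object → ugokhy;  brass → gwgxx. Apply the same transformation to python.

udymus

The shift depends on letter class: consonant d→i is +5, but vowel a→g is +6. Two shifts are in play — +6 for a/e/i/o/u, +5 for every other letter.
For python: p(cons)+5=u, y(cons)+5=d, t(cons)+5=y, h(cons)+5=m, o(vowel)+6=u, n(cons)+5=s.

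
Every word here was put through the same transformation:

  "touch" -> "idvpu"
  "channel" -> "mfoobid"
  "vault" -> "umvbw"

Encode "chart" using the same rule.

usbid

The output letters match the input read backwards, each shifted +1: touch reversed is hcuot. Read the word backwards and shift each letter +1.
For chart: reverse → trahc; then shift: t+1=u, r+1=s, a+1=b, h+1=i, c+1=d.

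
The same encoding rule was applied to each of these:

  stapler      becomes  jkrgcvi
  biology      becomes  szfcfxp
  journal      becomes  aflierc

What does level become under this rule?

cvmvc

Compare letters: s→j is +17, t→k is +17, a→r is +17 — a constant shift. Each letter is shifted forward by 17 in the alphabet (a Caesar shift of +17).
Applying it to level: l+17=c, e+17=v, v+17=m, e+17=v, l+17=c.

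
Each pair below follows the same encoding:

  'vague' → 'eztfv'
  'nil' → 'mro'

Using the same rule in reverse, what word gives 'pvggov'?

This is the alphabet-reversal cipher (Atbash): a becomes z, b becomes y, etc.
Reversing it on pvggov: p↔k, v↔e, g↔t, g↔t, o↔l, v↔e.

kettle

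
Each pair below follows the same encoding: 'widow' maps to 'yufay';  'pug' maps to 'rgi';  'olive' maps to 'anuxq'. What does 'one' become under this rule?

apq

The shift depends on letter class: consonant w→y is +2, but vowel i→u is +12. Two shifts are in play — +12 for a/e/i/o/u, +2 for every other letter.
Applying it to one: o(vowel)+12=a, n(cons)+2=p, e(vowel)+12=q.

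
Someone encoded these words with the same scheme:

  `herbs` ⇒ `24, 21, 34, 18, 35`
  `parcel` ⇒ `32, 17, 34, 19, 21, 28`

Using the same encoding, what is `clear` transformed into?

h is letter #8 and maps to 24: an offset of 16. The number is (letter's place in the alphabet, a=1) + 16.
On clear: c=3→19, l=12→28, e=5→21, a=1→17, r=18→34.

19, 28, 21, 17, 34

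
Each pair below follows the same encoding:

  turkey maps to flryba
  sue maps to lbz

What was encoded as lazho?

haste

The output letters match the input read backwards, each shifted +7: turkey reversed is yekrut. The word is reversed, then every letter is shifted forward by 7.
Undoing it on lazho: shift back: l−7=e, a−7=t, z−7=s, h−7=a, o−7=h → etsah; then reverse → haste.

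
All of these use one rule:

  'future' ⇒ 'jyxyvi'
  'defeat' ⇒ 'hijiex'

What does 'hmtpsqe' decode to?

diploma

Compare letters: f→j is +4, u→y is +4, t→x is +4 — a constant shift. Each letter is shifted forward by 4 in the alphabet (a Caesar shift of +4).
Reversing it on hmtpsqe: h−4=d, m−4=i, t−4=p, p−4=l, s−4=o, q−4=m, e−4=a.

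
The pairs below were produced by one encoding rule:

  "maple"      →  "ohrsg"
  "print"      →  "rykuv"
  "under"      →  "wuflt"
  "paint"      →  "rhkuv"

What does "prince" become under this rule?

rykuel

Shifts by position in maple: pos 0: m→o (+2), pos 1: a→h (+7), pos 2: p→r (+2), pos 3: l→s (+7) — repeating every 2. A repeating key of period 2 is used — shifts +2, +7 over and over.
Applying it to prince: p+2=r, r+7=y, i+2=k, n+7=u, c+2=e, e+7=l.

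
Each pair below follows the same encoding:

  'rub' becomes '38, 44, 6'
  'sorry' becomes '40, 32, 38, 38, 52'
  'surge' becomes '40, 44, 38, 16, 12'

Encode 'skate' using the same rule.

40, 24, 4, 42, 12

r(#18)→38 and u(#21)→44: differences scale by 2, so n = 2·pos + 2. The formula is n = 2×(alphabet index, a=1) + 2.
Applying it to skate: s=19→40, k=11→24, a=1→4, t=20→42, e=5→12.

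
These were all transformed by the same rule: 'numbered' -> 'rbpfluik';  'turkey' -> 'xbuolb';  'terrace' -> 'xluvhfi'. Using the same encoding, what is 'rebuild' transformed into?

vleypoh

The shifts repeat in a cycle of length 3: positions 0,1,… shift by +4, +7, +3, then the pattern repeats.
For rebuild: r+4=v, e+7=l, b+3=e, u+4=y, i+7=p, l+3=o, d+4=h.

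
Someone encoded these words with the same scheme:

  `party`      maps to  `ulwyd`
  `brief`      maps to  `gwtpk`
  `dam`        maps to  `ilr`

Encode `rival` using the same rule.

wtalq

The shift depends on letter class: consonant p→u is +5, but vowel a→l is +11. The rule splits by letter class: vowels +11, consonants +5.
Applying it to rival: r(cons)+5=w, i(vowel)+11=t, v(cons)+5=a, a(vowel)+11=l, l(cons)+5=q.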